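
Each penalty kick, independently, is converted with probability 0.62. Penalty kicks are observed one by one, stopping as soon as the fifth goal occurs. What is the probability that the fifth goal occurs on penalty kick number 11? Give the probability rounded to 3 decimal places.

0.058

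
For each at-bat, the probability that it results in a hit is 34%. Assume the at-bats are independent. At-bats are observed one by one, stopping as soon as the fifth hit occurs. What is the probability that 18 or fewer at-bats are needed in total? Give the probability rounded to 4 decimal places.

Finishing within 18 at-bats ⇔ at least 5 successes in the first 18. With X ~ Binomial(18, 0.34), P(Y ≤ 18) = 1 − P(X ≤ 4).
  k=0: C(18,0)·0.34^0·0.66^18 = 0.000565
  k=1: C(18,1)·0.34^1·0.66^17 = 0.005236
  k=2: C(18,2)·0.34^2·0.66^16 = 0.022927
  k=3: C(18,3)·0.34^3·0.66^15 = 0.062992
  k=4: C(18,4)·0.34^4·0.66^14 = 0.121689
1 − 0.213409 = 0.786591

0.7866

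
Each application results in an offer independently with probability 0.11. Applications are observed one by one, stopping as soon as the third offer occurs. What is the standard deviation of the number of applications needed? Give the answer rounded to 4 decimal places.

Y = total applications until the third success; negative binomial with r=3, p=0.11.
SD(Y) = √[r(1−p)/p²] = √(220.661157) = 14.854668

14.8547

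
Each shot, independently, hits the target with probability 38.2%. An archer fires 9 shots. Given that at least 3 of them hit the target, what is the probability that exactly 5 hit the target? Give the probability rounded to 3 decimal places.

0.204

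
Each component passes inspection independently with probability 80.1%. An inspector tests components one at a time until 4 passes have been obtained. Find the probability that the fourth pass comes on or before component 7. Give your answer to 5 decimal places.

Finishing within 7 components ⇔ at least 4 successes in the first 7. With X ~ Binomial(7, 0.801), P(Y ≤ 7) = 1 − P(X ≤ 3).
  k=0: C(7,0)·0.801^0·0.199^7 = 0.0000124
  k=1: C(7,1)·0.801^1·0.199^6 = 0.0003482
  k=2: C(7,2)·0.801^2·0.199^5 = 0.0042048
  k=3: C(7,3)·0.801^3·0.199^4 = 0.0282084
1 − 0.0327738 = 0.9672262

0.96723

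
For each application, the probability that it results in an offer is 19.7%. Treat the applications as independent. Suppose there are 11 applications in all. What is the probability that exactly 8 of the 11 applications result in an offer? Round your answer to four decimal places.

0.0002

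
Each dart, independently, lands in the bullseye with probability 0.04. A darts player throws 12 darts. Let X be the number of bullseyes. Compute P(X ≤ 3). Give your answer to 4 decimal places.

0.9990

X ~ Binomial(12, 0.04); P(X ≤ 3) = Σ C(12,k) p^k (1−p)^(12−k) over k:
  k=0: C(12,0)·0.04^0·0.96^12 = 0.612710
  k=1: C(12,1)·0.04^1·0.96^11 = 0.306355
  k=2: C(12,2)·0.04^2·0.96^10 = 0.070206
  k=3: C(12,3)·0.04^3·0.96^9 = 0.009751
Total = 0.999022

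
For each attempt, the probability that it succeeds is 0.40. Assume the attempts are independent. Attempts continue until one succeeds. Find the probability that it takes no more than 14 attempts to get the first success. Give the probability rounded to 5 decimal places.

Y = number of attempts to the first success; geometric, p = 0.40.
P(Y ≤ 14) = 1 − (1−p)^14 = 1 − 0.0007836 = 0.9992164

0.99922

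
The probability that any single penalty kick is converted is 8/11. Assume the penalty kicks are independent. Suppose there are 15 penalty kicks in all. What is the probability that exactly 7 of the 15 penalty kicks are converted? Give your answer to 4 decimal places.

0.0212

X ~ Binomial(n=15, p=0.727273).
P(X=7) = C(15,7) · p^7 · (1−p)^8
= 6435 · 0.10762 · 3.0608e-05 = 0.021196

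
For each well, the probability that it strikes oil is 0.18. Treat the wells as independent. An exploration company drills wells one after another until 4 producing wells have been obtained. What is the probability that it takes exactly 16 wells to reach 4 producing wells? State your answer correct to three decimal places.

0.044

Y = trial on which the fourth success occurs; negative binomial, r=4, p=0.18.
P(Y=16) = C(15,3) · p^4 · (1−p)^12
= 455 · 0.0010498 · 0.09242 = 0.04414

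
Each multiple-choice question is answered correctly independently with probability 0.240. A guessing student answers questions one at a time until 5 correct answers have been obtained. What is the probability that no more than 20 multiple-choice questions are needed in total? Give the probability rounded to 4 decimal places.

0.5439

Finishing within 20 multiple-choice questions ⇔ at least 5 successes in the first 20. With X ~ Binomial(20, 0.24), P(Y ≤ 20) = 1 − P(X ≤ 4).
  k=0: C(20,0)·0.24^0·0.76^20 = 0.004133
  k=1: C(20,1)·0.24^1·0.76^19 = 0.026104
  k=2: C(20,2)·0.24^2·0.76^18 = 0.078311
  k=3: C(20,3)·0.24^3·0.76^17 = 0.148378
  k=4: C(20,4)·0.24^4·0.76^16 = 0.199139
1 − 0.456064 = 0.543936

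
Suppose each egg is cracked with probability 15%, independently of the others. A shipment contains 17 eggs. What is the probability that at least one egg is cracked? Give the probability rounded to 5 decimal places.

P(at least one) = 1 − P(none) = 1 − (1 − 0.15)^17
= 1 − 0.0631134 = 0.9368866

0.93689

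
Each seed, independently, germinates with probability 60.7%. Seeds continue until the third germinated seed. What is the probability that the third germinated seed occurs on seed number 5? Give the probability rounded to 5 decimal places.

0.20725

Y = trial on which the third success occurs; negative binomial, r=3, p=0.607.
P(Y=5) = C(4,2) · p^3 · (1−p)^2
= 6 · 0.22365 · 0.15445 = 0.2072538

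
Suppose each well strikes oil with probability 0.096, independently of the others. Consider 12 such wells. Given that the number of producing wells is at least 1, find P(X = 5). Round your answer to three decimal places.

0.005

X ~ Binomial(12, 0.096). Want P(X=5 | X≥1) = P(X=5) / P(X≥1).
P(X=5) = C(12,5)·0.096^5·0.904^7 = 0.00319
P(X≥1) = 1 − 0.29787 = 0.70213
Ratio = 0.00319 / 0.70213 = 0.00454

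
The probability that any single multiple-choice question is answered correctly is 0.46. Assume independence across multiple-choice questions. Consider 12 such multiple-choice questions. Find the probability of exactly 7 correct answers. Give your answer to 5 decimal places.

0.15849

X ~ Binomial(n=12, p=0.46).
P(X=7) = C(12,7) · p^7 · (1−p)^5
= 792 · 0.0043582 · 0.045917 = 0.1584889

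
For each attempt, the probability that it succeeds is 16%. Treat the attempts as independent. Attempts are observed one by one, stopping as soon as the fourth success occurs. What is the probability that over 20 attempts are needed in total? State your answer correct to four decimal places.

Needing more than 20 attempts ⇔ fewer than 4 successes in the first 20. With X ~ Binomial(20, 0.16), P(Y > 20) = P(X ≤ 3).
  k=0: C(20,0)·0.16^0·0.84^20 = 0.030590
  k=1: C(20,1)·0.16^1·0.84^19 = 0.116535
  k=2: C(20,2)·0.16^2·0.84^18 = 0.210873
  k=3: C(20,3)·0.16^3·0.84^17 = 0.240998
P(X ≤ 3) = 0.598996

0.5990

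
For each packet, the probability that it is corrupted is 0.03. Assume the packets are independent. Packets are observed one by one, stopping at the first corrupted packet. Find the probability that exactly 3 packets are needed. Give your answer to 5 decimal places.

Geometric (trials to first success), p = 0.03.
P(Y = 3) = (1−p)^2 · p = 0.9409 · 0.03 = 0.0282270

0.02823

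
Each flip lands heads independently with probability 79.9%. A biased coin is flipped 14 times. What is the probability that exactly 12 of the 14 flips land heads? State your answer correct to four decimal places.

X ~ Binomial(n=14, p=0.799).
P(X=12) = C(14,12) · p^12 · (1−p)^2
= 91 · 0.067696 · 0.040401 = 0.248883

0.2489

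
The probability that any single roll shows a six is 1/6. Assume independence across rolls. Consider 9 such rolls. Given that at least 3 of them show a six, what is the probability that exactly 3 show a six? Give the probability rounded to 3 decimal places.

0.731

X ~ Binomial(9, 0.166667). Want P(X=3 | X≥3) = P(X=3) / P(X≥3).
P(X=3) = C(9,3)·0.166667^3·0.833333^6 = 0.13024
P(X≥3) = 1 − 0.19381 − 0.34885 − 0.27908 = 0.17826
Ratio = 0.13024 / 0.17826 = 0.73061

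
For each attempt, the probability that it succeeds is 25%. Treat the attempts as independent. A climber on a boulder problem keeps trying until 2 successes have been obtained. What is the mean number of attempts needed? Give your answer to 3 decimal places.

8.000

Y = total attempts until the second success; negative binomial with r=2, p=0.25.
E[Y] = r / p = 2 / 0.25 = 8.00000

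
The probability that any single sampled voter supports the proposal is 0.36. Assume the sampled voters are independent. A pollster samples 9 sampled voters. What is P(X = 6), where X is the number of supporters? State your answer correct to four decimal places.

X ~ Binomial(n=9, p=0.36).
P(X=6) = C(9,6) · p^6 · (1−p)^3
= 84 · 0.0021768 · 0.26214 = 0.047933

0.0479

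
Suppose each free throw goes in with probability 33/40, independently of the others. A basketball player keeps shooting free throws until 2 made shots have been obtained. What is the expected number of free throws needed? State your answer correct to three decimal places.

Y = total free throws until the second success; negative binomial with r=2, p=0.825.
E[Y] = r / p = 2 / 0.825 = 2.42424

2.424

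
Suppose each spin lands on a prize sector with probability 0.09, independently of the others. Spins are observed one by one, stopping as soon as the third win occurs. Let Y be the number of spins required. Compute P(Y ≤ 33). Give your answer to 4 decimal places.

Finishing within 33 spins ⇔ at least 3 successes in the first 33. With X ~ Binomial(33, 0.09), P(Y ≤ 33) = 1 − P(X ≤ 2).
  k=0: C(33,0)·0.09^0·0.91^33 = 0.044501
  k=1: C(33,1)·0.09^1·0.91^32 = 0.145238
  k=2: C(33,2)·0.09^2·0.91^31 = 0.229828
1 − 0.419566 = 0.580434

0.5804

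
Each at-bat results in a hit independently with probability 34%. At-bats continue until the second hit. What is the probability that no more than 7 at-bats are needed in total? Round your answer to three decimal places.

Finishing within 7 at-bats ⇔ at least 2 successes in the first 7. With X ~ Binomial(7, 0.34), P(Y ≤ 7) = 1 − P(X ≤ 1).
  k=0: C(7,0)·0.34^0·0.66^7 = 0.05455
  k=1: C(7,1)·0.34^1·0.66^6 = 0.19672
1 − 0.25127 = 0.74873

0.749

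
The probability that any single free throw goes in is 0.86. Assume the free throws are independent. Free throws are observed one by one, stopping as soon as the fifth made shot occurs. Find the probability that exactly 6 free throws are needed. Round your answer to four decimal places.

Y = trial on which the fifth success occurs; negative binomial, r=5, p=0.86.
P(Y=6) = C(5,4) · p^5 · (1−p)^1
= 5 · 0.47043 · 0.14 = 0.329299

0.3293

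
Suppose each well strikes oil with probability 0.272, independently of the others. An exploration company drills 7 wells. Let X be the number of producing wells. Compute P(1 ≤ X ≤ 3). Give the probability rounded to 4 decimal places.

X ~ Binomial(7, 0.272); P(1 ≤ X ≤ 3) = Σ C(7,k) p^k (1−p)^(7−k) over k:
  k=1: C(7,1)·0.272^1·0.728^6 = 0.283436
  k=2: C(7,2)·0.272^2·0.728^5 = 0.317698
  k=3: C(7,3)·0.272^3·0.728^4 = 0.197834
Total = 0.798967

0.7990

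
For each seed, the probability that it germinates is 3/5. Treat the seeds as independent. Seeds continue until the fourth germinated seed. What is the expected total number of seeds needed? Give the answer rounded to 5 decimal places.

Y = total seeds until the fourth success; negative binomial with r=4, p=0.60.
E[Y] = r / p = 4 / 0.60 = 6.6666667

6.66667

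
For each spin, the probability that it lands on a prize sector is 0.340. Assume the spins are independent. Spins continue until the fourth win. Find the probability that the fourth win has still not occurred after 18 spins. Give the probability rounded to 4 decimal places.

0.0917

Needing more than 18 spins ⇔ fewer than 4 successes in the first 18. With X ~ Binomial(18, 0.34), P(Y > 18) = P(X ≤ 3).
  k=0: C(18,0)·0.34^0·0.66^18 = 0.000565
  k=1: C(18,1)·0.34^1·0.66^17 = 0.005236
  k=2: C(18,2)·0.34^2·0.66^16 = 0.022927
  k=3: C(18,3)·0.34^3·0.66^15 = 0.062992
P(X ≤ 3) = 0.091720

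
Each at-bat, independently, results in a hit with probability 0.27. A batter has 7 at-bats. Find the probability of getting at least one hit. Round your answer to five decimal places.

0.88953

P(at least one) = 1 − P(none) = 1 − (1 − 0.27)^7
= 1 − 0.1104740 = 0.8895260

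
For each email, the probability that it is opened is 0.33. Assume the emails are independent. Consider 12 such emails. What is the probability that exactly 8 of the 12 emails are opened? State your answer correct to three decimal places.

X ~ Binomial(n=12, p=0.33).
P(X=8) = C(12,8) · p^8 · (1−p)^4
= 495 · 0.00014064 · 0.20151 = 0.01403

0.014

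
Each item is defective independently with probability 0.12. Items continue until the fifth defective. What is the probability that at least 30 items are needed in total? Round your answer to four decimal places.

Needing more than 29 items ⇔ fewer than 5 successes in the first 29. With X ~ Binomial(29, 0.12), P(Y > 29) = P(X ≤ 4).
  k=0: C(29,0)·0.12^0·0.88^29 = 0.024547
  k=1: C(29,1)·0.12^1·0.88^28 = 0.097072
  k=2: C(29,2)·0.12^2·0.88^27 = 0.185319
  k=3: C(29,3)·0.12^3·0.88^26 = 0.227437
  k=4: C(29,4)·0.12^4·0.88^25 = 0.201592
P(X ≤ 4) = 0.735968

0.7360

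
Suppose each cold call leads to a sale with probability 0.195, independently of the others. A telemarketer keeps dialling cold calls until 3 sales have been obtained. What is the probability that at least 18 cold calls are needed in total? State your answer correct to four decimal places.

Needing more than 17 cold calls ⇔ fewer than 3 successes in the first 17. With X ~ Binomial(17, 0.195), P(Y > 17) = P(X ≤ 2).
  k=0: C(17,0)·0.195^0·0.805^17 = 0.025034
  k=1: C(17,1)·0.195^1·0.805^16 = 0.103090
  k=2: C(17,2)·0.195^2·0.805^15 = 0.199777
P(X ≤ 2) = 0.327902

0.3279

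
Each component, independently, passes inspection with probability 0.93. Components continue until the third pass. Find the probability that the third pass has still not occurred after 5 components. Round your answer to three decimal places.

0.003

Needing more than 5 components ⇔ fewer than 3 successes in the first 5. With X ~ Binomial(5, 0.93), P(Y > 5) = P(X ≤ 2).
  k=0: C(5,0)·0.93^0·0.07^5 = 0.00000
  k=1: C(5,1)·0.93^1·0.07^4 = 0.00011
  k=2: C(5,2)·0.93^2·0.07^3 = 0.00297
P(X ≤ 2) = 0.00308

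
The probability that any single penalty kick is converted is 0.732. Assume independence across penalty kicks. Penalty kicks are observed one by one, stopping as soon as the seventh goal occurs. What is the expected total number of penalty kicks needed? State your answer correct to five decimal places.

Y = total penalty kicks until the seventh success; negative binomial with r=7, p=0.732.
E[Y] = r / p = 7 / 0.732 = 9.5628415

9.56284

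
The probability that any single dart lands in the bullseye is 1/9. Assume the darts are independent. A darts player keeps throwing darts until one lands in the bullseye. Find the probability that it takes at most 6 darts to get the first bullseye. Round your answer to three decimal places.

0.507

Y = number of darts to the first success; geometric, p = 0.111111.
P(Y ≤ 6) = 1 − (1−p)^6 = 1 − 0.49327 = 0.50673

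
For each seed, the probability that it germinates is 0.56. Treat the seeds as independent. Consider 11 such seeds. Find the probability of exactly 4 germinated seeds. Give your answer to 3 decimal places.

0.104

X ~ Binomial(n=11, p=0.56).
P(X=4) = C(11,4) · p^4 · (1−p)^7
= 330 · 0.098345 · 0.0031928 = 0.10362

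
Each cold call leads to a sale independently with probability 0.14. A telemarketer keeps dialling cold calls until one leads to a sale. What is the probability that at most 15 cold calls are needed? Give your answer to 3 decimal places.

0.896

Y = number of cold calls to the first success; geometric, p = 0.14.
P(Y ≤ 15) = 1 − (1−p)^15 = 1 − 0.10411 = 0.89589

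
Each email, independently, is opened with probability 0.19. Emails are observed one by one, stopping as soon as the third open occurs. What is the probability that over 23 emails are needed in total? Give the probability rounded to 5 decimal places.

Needing more than 23 emails ⇔ fewer than 3 successes in the first 23. With X ~ Binomial(23, 0.19), P(Y > 23) = P(X ≤ 2).
  k=0: C(23,0)·0.19^0·0.81^23 = 0.0078552
  k=1: C(23,1)·0.19^1·0.81^22 = 0.0423791
  k=2: C(23,2)·0.19^2·0.81^21 = 0.1093486
P(X ≤ 2) = 0.1595829

0.15958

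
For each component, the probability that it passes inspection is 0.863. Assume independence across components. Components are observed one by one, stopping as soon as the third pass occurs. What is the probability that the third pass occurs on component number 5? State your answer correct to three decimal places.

0.072

Y = trial on which the third success occurs; negative binomial, r=3, p=0.863.
P(Y=5) = C(4,2) · p^3 · (1−p)^2
= 6 · 0.64274 · 0.018769 = 0.07238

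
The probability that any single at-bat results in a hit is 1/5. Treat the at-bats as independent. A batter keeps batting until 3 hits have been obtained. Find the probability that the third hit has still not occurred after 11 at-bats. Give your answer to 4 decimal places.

0.6174

Needing more than 11 at-bats ⇔ fewer than 3 successes in the first 11. With X ~ Binomial(11, 0.20), P(Y > 11) = P(X ≤ 2).
  k=0: C(11,0)·0.20^0·0.80^11 = 0.085899
  k=1: C(11,1)·0.20^1·0.80^10 = 0.236223
  k=2: C(11,2)·0.20^2·0.80^9 = 0.295279
P(X ≤ 2) = 0.617402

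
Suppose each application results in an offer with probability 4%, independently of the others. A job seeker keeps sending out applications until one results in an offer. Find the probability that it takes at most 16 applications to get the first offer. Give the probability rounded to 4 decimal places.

Y = number of applications to the first success; geometric, p = 0.04.
P(Y ≤ 16) = 1 − (1−p)^16 = 1 − 0.520403 = 0.479597

0.4796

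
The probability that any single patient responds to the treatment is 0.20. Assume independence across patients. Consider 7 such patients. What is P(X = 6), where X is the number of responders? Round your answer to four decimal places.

0.0004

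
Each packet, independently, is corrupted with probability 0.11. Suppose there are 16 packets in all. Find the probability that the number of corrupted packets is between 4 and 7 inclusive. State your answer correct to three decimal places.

X ~ Binomial(16, 0.11); P(4 ≤ X ≤ 7) = Σ C(16,k) p^k (1−p)^(16−k) over k:
  k=4: C(16,4)·0.11^4·0.89^12 = 0.06581
  k=5: C(16,5)·0.11^5·0.89^11 = 0.01952
  k=6: C(16,6)·0.11^6·0.89^10 = 0.00442
  k=7: C(16,7)·0.11^7·0.89^9 = 0.00078
Total = 0.09054

0.091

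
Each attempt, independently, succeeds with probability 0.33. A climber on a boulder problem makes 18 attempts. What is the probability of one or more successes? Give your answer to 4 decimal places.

0.9993

P(at least one) = 1 − P(none) = 1 − (1 − 0.33)^18
= 1 − 0.000740 = 0.999260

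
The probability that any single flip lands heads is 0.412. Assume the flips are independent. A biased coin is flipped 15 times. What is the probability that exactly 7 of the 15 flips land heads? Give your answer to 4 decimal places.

0.1853

X ~ Binomial(n=15, p=0.412).
P(X=7) = C(15,7) · p^7 · (1−p)^8
= 6435 · 0.002015 · 0.01429 = 0.185288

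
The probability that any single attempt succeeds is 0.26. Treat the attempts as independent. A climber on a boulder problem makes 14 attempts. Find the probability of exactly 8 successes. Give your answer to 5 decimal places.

0.01030

X ~ Binomial(n=14, p=0.26).
P(X=8) = C(14,8) · p^8 · (1−p)^6
= 3003 · 2.0883e-05 · 0.16421 = 0.0102975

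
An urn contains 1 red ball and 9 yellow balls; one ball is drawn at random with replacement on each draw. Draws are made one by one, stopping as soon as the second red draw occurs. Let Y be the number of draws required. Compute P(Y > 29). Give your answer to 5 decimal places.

0.19887

Needing more than 29 draws ⇔ fewer than 2 successes in the first 29. With X ~ Binomial(29, 0.10), P(Y > 29) = P(X ≤ 1).
  k=0: C(29,0)·0.10^0·0.90^29 = 0.0471013
  k=1: C(29,1)·0.10^1·0.90^28 = 0.1517708
P(X ≤ 1) = 0.1988721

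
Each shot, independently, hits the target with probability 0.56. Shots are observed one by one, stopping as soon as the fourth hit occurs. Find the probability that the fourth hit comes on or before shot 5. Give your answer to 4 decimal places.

Finishing within 5 shots ⇔ at least 4 successes in the first 5. With X ~ Binomial(5, 0.56), P(Y ≤ 5) = 1 − P(X ≤ 3).
  k=0: C(5,0)·0.56^0·0.44^5 = 0.016492
  k=1: C(5,1)·0.56^1·0.44^4 = 0.104947
  k=2: C(5,2)·0.56^2·0.44^3 = 0.267137
  k=3: C(5,3)·0.56^3·0.44^2 = 0.339993
1 − 0.728568 = 0.271432

0.2714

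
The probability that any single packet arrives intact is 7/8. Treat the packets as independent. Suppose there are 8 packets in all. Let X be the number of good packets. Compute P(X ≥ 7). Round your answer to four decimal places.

X ~ Binomial(8, 0.875); P(X ≥ 7) = Σ C(8,k) p^k (1−p)^(8−k) over k:
  k=7: C(8,7)·0.875^7·0.125^1 = 0.392696
  k=8: C(8,8)·0.875^8·0.125^0 = 0.343609
Total = 0.736305

0.7363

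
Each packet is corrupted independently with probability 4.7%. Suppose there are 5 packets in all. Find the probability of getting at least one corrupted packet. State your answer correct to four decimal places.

P(at least one) = 1 − P(none) = 1 − (1 − 0.047)^5
= 1 − 0.786076 = 0.213924

0.2139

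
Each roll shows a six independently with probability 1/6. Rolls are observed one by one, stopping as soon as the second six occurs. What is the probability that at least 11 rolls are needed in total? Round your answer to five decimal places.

0.48452

Needing more than 10 rolls ⇔ fewer than 2 successes in the first 10. With X ~ Binomial(10, 0.166667), P(Y > 10) = P(X ≤ 1).
  k=0: C(10,0)·0.166667^0·0.833333^10 = 0.1615056
  k=1: C(10,1)·0.166667^1·0.833333^9 = 0.3230112
P(X ≤ 1) = 0.4845167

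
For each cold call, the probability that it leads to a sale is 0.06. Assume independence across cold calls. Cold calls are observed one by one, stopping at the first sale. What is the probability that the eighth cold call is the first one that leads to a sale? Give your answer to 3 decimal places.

0.039

Geometric (trials to first success), p = 0.06.
P(Y = 8) = (1−p)^7 · p = 0.64848 · 0.06 = 0.03891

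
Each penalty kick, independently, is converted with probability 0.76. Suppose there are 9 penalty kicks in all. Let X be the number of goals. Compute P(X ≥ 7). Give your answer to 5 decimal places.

0.62869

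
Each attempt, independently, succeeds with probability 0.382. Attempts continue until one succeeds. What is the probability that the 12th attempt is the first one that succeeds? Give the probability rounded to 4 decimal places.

0.0019

Geometric (trials to first success), p = 0.382.
P(Y = 12) = (1−p)^11 · p = 0.005022 · 0.382 = 0.001918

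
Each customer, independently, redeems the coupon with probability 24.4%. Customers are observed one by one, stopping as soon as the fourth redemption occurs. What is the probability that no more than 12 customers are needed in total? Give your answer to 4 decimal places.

Finishing within 12 customers ⇔ at least 4 successes in the first 12. With X ~ Binomial(12, 0.244), P(Y ≤ 12) = 1 − P(X ≤ 3).
  k=0: C(12,0)·0.244^0·0.756^12 = 0.034855
  k=1: C(12,1)·0.244^1·0.756^11 = 0.134993
  k=2: C(12,2)·0.244^2·0.756^10 = 0.239630
  k=3: C(12,3)·0.244^3·0.756^9 = 0.257803
1 − 0.667281 = 0.332719

0.3327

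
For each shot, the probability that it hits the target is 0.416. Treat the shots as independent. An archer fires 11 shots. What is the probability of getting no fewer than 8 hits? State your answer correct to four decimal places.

0.0375

X ~ Binomial(11, 0.416); P(X ≥ 8) = Σ C(11,k) p^k (1−p)^(11−k) over k:
  k=8: C(11,8)·0.416^8·0.584^3 = 0.029476
  k=9: C(11,9)·0.416^9·0.584^2 = 0.006999
  k=10: C(11,10)·0.416^10·0.584^1 = 0.000997
  k=11: C(11,11)·0.416^11·0.584^0 = 0.000065
Total = 0.037537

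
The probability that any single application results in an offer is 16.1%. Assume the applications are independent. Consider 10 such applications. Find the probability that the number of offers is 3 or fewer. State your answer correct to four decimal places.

0.9374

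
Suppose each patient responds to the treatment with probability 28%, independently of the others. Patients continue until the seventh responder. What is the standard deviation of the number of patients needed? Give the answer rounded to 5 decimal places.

Y = total patients until the seventh success; negative binomial with r=7, p=0.28.
SD(Y) = √[r(1−p)/p²] = √(64.2857143) = 8.0178373

8.01784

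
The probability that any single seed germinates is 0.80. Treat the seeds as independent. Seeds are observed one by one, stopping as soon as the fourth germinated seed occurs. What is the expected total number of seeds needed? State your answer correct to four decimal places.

5.0000

Y = total seeds until the fourth success; negative binomial with r=4, p=0.80.
E[Y] = r / p = 4 / 0.80 = 5.000000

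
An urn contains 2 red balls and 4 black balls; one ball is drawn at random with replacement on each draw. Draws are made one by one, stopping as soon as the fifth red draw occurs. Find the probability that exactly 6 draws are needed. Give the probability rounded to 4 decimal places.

0.0137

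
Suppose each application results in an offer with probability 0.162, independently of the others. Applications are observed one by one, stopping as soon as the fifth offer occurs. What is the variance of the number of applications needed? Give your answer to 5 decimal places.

159.65554

Y = total applications until the fifth success; negative binomial with r=5, p=0.162.
Var(Y) = r(1−p)/p² = 5·0.838 / 0.162² = 159.6555403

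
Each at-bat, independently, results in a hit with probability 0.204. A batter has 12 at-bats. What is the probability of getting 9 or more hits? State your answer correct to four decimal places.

0.0001

X ~ Binomial(12, 0.204); P(X ≥ 9) = Σ C(12,k) p^k (1−p)^(12−k) over k:
  k=9: C(12,9)·0.204^9·0.796^3 = 0.000068
  k=10: C(12,10)·0.204^10·0.796^2 = 0.000005
  k=11: C(12,11)·0.204^11·0.796^1 = 0.000000
  k=12: C(12,12)·0.204^12·0.796^0 = 0.000000
Total = 0.000073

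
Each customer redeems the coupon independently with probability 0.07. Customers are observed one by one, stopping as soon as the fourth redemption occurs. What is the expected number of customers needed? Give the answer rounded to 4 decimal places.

57.1429

Y = total customers until the fourth success; negative binomial with r=4, p=0.07.
E[Y] = r / p = 4 / 0.07 = 57.142857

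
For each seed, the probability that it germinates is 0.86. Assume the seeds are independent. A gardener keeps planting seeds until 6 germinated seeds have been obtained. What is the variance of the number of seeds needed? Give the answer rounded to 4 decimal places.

1.1357

Y = total seeds until the sixth success; negative binomial with r=6, p=0.86.
Var(Y) = r(1−p)/p² = 6·0.14 / 0.86² = 1.135749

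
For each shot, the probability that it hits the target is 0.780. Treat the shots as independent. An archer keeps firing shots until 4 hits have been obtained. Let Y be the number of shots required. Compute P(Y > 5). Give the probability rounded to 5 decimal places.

Needing more than 5 shots ⇔ fewer than 4 successes in the first 5. With X ~ Binomial(5, 0.78), P(Y > 5) = P(X ≤ 3).
  k=0: C(5,0)·0.78^0·0.22^5 = 0.0005154
  k=1: C(5,1)·0.78^1·0.22^4 = 0.0091360
  k=2: C(5,2)·0.78^2·0.22^3 = 0.0647824
  k=3: C(5,3)·0.78^3·0.22^2 = 0.2296832
P(X ≤ 3) = 0.3041169

0.30412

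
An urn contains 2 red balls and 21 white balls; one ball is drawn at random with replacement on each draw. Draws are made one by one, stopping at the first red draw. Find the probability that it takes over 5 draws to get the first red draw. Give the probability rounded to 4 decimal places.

0.6345

Y = number of draws to the first success; geometric, p = 0.086957.
P(Y > 5) = P(first 5 all fail) = (1−p)^5 = 0.634538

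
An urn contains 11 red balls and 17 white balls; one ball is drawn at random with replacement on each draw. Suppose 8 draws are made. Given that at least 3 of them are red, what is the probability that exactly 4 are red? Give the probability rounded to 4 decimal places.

X ~ Binomial(8, 0.392857). Want P(X=4 | X≥3) = P(X=4) / P(X≥3).
P(X=4) = C(8,4)·0.392857^4·0.607143^4 = 0.226569
P(X≥3) = 1 − 0.018464 − 0.095579 − 0.216458 = 0.669500
Ratio = 0.226569 / 0.669500 = 0.338415

0.3384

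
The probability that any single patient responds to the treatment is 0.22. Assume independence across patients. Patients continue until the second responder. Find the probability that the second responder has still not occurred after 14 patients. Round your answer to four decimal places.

0.1527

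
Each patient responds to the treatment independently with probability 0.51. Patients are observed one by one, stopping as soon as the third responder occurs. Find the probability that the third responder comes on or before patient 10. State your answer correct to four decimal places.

Finishing within 10 patients ⇔ at least 3 successes in the first 10. With X ~ Binomial(10, 0.51), P(Y ≤ 10) = 1 − P(X ≤ 2).
  k=0: C(10,0)·0.51^0·0.49^10 = 0.000798
  k=1: C(10,1)·0.51^1·0.49^9 = 0.008305
  k=2: C(10,2)·0.51^2·0.49^8 = 0.038897
1 − 0.048000 = 0.952000

0.9520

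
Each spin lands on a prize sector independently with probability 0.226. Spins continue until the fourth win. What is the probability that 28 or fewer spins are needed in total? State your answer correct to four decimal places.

Finishing within 28 spins ⇔ at least 4 successes in the first 28. With X ~ Binomial(28, 0.226), P(Y ≤ 28) = 1 − P(X ≤ 3).
  k=0: C(28,0)·0.226^0·0.774^28 = 0.000767
  k=1: C(28,1)·0.226^1·0.774^27 = 0.006270
  k=2: C(28,2)·0.226^2·0.774^26 = 0.024716
  k=3: C(28,3)·0.226^3·0.774^25 = 0.062545
1 − 0.094298 = 0.905702

0.9057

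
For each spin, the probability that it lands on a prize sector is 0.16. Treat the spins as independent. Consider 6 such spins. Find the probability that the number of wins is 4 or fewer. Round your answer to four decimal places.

X ~ Binomial(6, 0.16); P(X ≤ 4) = Σ C(6,k) p^k (1−p)^(6−k) over k:
  k=0: C(6,0)·0.16^0·0.84^6 = 0.351298
  k=1: C(6,1)·0.16^1·0.84^5 = 0.401483
  k=2: C(6,2)·0.16^2·0.84^4 = 0.191183
  k=3: C(6,3)·0.16^3·0.84^3 = 0.048554
  k=4: C(6,4)·0.16^4·0.84^2 = 0.006936
Total = 0.999455

0.9995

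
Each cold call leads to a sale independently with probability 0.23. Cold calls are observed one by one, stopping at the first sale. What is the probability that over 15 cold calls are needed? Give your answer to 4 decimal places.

Y = number of cold calls to the first success; geometric, p = 0.23.
P(Y > 15) = P(first 15 all fail) = (1−p)^15 = 0.019832

0.0198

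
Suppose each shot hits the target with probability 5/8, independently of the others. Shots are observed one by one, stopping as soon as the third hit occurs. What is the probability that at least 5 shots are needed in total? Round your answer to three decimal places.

0.481

Needing more than 4 shots ⇔ fewer than 3 successes in the first 4. With X ~ Binomial(4, 0.625), P(Y > 4) = P(X ≤ 2).
  k=0: C(4,0)·0.625^0·0.375^4 = 0.01978
  k=1: C(4,1)·0.625^1·0.375^3 = 0.13184
  k=2: C(4,2)·0.625^2·0.375^2 = 0.32959
P(X ≤ 2) = 0.48120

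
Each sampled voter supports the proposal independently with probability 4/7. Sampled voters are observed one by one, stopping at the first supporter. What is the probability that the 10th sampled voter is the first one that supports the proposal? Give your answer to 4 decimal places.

Geometric (trials to first success), p = 0.571429.
P(Y = 10) = (1−p)^9 · p = 0.00048776 · 0.571429 = 0.000279

0.0003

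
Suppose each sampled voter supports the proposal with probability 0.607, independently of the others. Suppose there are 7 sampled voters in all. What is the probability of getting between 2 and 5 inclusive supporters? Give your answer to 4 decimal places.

X ~ Binomial(7, 0.607); P(2 ≤ X ≤ 5) = Σ C(7,k) p^k (1−p)^(7−k) over k:
  k=2: C(7,2)·0.607^2·0.393^5 = 0.072537
  k=3: C(7,3)·0.607^3·0.393^4 = 0.186726
  k=4: C(7,4)·0.607^4·0.393^3 = 0.288403
  k=5: C(7,5)·0.607^5·0.393^2 = 0.267269
Total = 0.814935

0.8149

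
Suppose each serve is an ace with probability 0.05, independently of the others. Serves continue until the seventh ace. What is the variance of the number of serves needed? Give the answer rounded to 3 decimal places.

2660.000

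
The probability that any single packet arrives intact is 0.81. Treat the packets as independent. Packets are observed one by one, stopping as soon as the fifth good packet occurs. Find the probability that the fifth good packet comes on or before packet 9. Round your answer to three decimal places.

0.984

Finishing within 9 packets ⇔ at least 5 successes in the first 9. With X ~ Binomial(9, 0.81), P(Y ≤ 9) = 1 − P(X ≤ 4).
  k=0: C(9,0)·0.81^0·0.19^9 = 0.00000
  k=1: C(9,1)·0.81^1·0.19^8 = 0.00001
  k=2: C(9,2)·0.81^2·0.19^7 = 0.00021
  k=3: C(9,3)·0.81^3·0.19^6 = 0.00210
  k=4: C(9,4)·0.81^4·0.19^5 = 0.01343
1 − 0.01575 = 0.98425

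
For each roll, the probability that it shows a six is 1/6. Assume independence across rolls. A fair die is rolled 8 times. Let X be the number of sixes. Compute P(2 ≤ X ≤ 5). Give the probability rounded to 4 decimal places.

X ~ Binomial(8, 0.166667); P(2 ≤ X ≤ 5) = Σ C(8,k) p^k (1−p)^(8−k) over k:
  k=2: C(8,2)·0.166667^2·0.833333^6 = 0.260476
  k=3: C(8,3)·0.166667^3·0.833333^5 = 0.104190
  k=4: C(8,4)·0.166667^4·0.833333^4 = 0.026048
  k=5: C(8,5)·0.166667^5·0.833333^3 = 0.004168
Total = 0.394882

0.3949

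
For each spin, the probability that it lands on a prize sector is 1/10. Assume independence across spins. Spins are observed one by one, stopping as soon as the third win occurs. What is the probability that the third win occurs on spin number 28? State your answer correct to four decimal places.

0.0252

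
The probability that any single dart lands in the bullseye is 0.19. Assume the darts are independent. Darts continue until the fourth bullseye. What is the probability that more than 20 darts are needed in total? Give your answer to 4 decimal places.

0.4561

Needing more than 20 darts ⇔ fewer than 4 successes in the first 20. With X ~ Binomial(20, 0.19), P(Y > 20) = P(X ≤ 3).
  k=0: C(20,0)·0.19^0·0.81^20 = 0.014781
  k=1: C(20,1)·0.19^1·0.81^19 = 0.069342
  k=2: C(20,2)·0.19^2·0.81^18 = 0.154522
  k=3: C(20,3)·0.19^3·0.81^17 = 0.217476
P(X ≤ 3) = 0.456121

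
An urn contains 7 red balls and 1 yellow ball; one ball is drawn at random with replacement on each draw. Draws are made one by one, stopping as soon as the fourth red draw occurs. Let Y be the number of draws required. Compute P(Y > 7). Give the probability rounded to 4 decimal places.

0.0062

Needing more than 7 draws ⇔ fewer than 4 successes in the first 7. With X ~ Binomial(7, 0.875), P(Y > 7) = P(X ≤ 3).
  k=0: C(7,0)·0.875^0·0.125^7 = 0.000000
  k=1: C(7,1)·0.875^1·0.125^6 = 0.000023
  k=2: C(7,2)·0.875^2·0.125^5 = 0.000491
  k=3: C(7,3)·0.875^3·0.125^4 = 0.005724
P(X ≤ 3) = 0.006239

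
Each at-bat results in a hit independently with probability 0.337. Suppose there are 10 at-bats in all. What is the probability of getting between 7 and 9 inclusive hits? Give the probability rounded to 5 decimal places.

X ~ Binomial(10, 0.337); P(7 ≤ X ≤ 9) = Σ C(10,k) p^k (1−p)^(10−k) over k:
  k=7: C(10,7)·0.337^7·0.663^3 = 0.0172636
  k=8: C(10,8)·0.337^8·0.663^2 = 0.0032906
  k=9: C(10,9)·0.337^9·0.663^1 = 0.0003717
Total = 0.0209259

0.02093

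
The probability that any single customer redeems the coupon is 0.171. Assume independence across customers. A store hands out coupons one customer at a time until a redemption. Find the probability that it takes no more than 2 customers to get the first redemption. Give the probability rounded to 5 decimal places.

0.31276

Y = number of customers to the first success; geometric, p = 0.171.
P(Y ≤ 2) = 1 − (1−p)^2 = 1 − 0.6872410 = 0.3127590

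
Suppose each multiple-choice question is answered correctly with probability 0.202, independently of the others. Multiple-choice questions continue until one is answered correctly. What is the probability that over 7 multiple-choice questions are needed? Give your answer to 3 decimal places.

Y = number of multiple-choice questions to the first success; geometric, p = 0.202.
P(Y > 7) = P(first 7 all fail) = (1−p)^7 = 0.20607

0.206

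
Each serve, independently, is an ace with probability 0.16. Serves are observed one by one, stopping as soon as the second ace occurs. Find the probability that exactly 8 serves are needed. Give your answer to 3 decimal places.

Y = trial on which the second success occurs; negative binomial, r=2, p=0.16.
P(Y=8) = C(7,1) · p^2 · (1−p)^6
= 7 · 0.0256 · 0.3513 = 0.06295

0.063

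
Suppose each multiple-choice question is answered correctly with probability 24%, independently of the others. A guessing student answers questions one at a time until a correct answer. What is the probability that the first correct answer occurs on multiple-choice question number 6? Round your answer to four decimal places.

0.0609

Geometric (trials to first success), p = 0.24.
P(Y = 6) = (1−p)^5 · p = 0.25355 · 0.24 = 0.060853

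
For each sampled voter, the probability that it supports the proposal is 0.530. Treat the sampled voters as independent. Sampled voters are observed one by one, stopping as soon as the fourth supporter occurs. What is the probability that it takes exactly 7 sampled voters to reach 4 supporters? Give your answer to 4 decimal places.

Y = trial on which the fourth success occurs; negative binomial, r=4, p=0.53.
P(Y=7) = C(6,3) · p^4 · (1−p)^3
= 20 · 0.078905 · 0.10382 = 0.163843

0.1638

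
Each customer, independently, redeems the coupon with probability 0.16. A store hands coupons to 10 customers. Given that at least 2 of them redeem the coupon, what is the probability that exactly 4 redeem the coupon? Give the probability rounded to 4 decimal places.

X ~ Binomial(10, 0.16). Want P(X=4 | X≥2) = P(X=4) / P(X≥2).
P(X=4) = C(10,4)·0.16^4·0.84^6 = 0.048348
P(X≥2) = 1 − 0.174901 − 0.333145 = 0.491954
Ratio = 0.048348 / 0.491954 = 0.098277

0.0983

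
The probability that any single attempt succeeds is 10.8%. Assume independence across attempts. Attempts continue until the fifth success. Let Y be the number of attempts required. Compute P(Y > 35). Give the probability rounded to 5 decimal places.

Needing more than 35 attempts ⇔ fewer than 5 successes in the first 35. With X ~ Binomial(35, 0.108), P(Y > 35) = P(X ≤ 4).
  k=0: C(35,0)·0.108^0·0.892^35 = 0.0183134
  k=1: C(35,1)·0.108^1·0.892^34 = 0.0776063
  k=2: C(35,2)·0.108^2·0.892^33 = 0.1597367
  k=3: C(35,3)·0.108^3·0.892^32 = 0.2127435
  k=4: C(35,4)·0.108^4·0.892^31 = 0.2060654
P(X ≤ 4) = 0.6744653

0.67447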